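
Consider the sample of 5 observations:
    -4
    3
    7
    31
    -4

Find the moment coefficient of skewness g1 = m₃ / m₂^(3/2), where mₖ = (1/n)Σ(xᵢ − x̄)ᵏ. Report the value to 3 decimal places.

x̄ = (-4 + 3 + 7 + 31 - 4) / 5 = 6.6000
deviations (xᵢ − x̄): -10.6000, -3.6000, 0.4000, 24.4000, -10.6000
Σ(xᵢ − x̄)² = 833.2000 ⇒ m₂ = 833.2000/5 = 166.64000
Σ(xᵢ − x̄)³ = 12098.1600 ⇒ m₃ = 12098.1600/5 = 2419.63200
m₂^(3/2) = 166.64000^(1.5) = 2151.14104
g1 = m₃ / m₂^(3/2) = 2419.63200 / 2151.14104 ≈ 1.125

1.125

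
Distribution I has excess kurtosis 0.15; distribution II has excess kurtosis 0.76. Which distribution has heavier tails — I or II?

II

Higher excess kurtosis ⇒ heavier tails relative to the normal distribution.
0.15 vs 0.76: the larger is 0.76, so II has heavier tails.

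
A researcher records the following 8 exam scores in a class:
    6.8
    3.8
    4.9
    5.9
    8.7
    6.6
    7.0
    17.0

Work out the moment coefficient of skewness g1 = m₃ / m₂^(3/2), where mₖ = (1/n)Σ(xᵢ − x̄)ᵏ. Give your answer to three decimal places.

x̄ = (6.8 + 3.8 + 4.9 + 5.9 + 8.7 + 6.6 + 7.0 + 17.0) / 8 = 7.5875
deviations (xᵢ − x̄): -0.7875, -3.7875, -2.6875, -1.6875, 1.1125, -0.9875, -0.5875, 9.4125
Σ(xᵢ − x̄)² = 116.1888 ⇒ m₂ = 116.1888/8 = 14.52359
Σ(xᵢ − x̄)³ = 755.0761 ⇒ m₃ = 755.0761/8 = 94.38451
m₂^(3/2) = 14.52359^(1.5) = 55.34917
g1 = m₃ / m₂^(3/2) = 94.38451 / 55.34917 ≈ 1.705

1.705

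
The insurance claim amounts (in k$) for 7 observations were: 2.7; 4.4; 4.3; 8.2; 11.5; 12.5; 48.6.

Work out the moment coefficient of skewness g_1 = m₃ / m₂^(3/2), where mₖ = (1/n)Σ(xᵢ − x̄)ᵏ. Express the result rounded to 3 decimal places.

1.816

x̄ = (2.7 + 4.4 + 4.3 + 8.2 + 11.5 + 12.5 + 48.6) / 7 = 13.1714
deviations (xᵢ − x̄): -10.4714, -8.7714, -8.8714, -4.9714, -1.6714, -0.6714, 35.4286
Σ(xᵢ − x̄)² = 1548.4343 ⇒ m₂ = 1548.4343/7 = 221.20490
Σ(xᵢ − x̄)³ = 41820.2651 ⇒ m₃ = 41820.2651/7 = 5974.32359
m₂^(3/2) = 221.20490^(1.5) = 3289.97129
g_1 = m₃ / m₂^(3/2) = 5974.32359 / 3289.97129 ≈ 1.816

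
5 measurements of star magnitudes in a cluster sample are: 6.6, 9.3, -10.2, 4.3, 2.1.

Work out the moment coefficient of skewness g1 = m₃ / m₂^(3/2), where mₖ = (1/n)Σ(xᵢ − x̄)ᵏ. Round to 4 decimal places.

x̄ = (6.6 + 9.3 - 10.2 + 4.3 + 2.1) / 5 = 2.4200
deviations (xᵢ − x̄): 4.1800, 6.8800, -12.6200, 1.8800, -0.3200
Σ(xᵢ − x̄)² = 227.7080 ⇒ m₂ = 227.7080/5 = 45.54160
Σ(xᵢ − x̄)³ = -1604.6095 ⇒ m₃ = -1604.6095/5 = -320.92190
m₂^(3/2) = 45.54160^(1.5) = 307.33529
g1 = m₃ / m₂^(3/2) = -320.92190 / 307.33529 ≈ -1.0442

-1.0442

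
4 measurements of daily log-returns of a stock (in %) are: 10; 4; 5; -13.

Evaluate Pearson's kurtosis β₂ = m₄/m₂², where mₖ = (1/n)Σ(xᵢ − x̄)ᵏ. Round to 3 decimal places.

2.190

x̄ = 1.5000
Σ(xᵢ − x̄)² = 301.0000 ⇒ m₂ = 75.25000
Σ(xᵢ − x̄)⁴ = 49614.2500 ⇒ m₄ = 12403.56250
m₂² = 5662.56250
β₂ = m₄/m₂² = 12403.56250 / 5662.56250 ≈ 2.190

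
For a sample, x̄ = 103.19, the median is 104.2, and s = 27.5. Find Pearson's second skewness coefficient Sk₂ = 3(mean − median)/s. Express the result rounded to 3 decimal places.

Sk₂ = 3(103.19 − 104.2) / 27.5 = 3 × -1.0100 / 27.5
    = -3.0300 / 27.5 ≈ -0.110

-0.110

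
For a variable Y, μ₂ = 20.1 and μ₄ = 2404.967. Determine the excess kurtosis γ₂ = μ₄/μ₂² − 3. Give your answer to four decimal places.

μ₂² = 20.1² = 404.01000
μ₄/μ₂² = 2404.967 / 404.01000 = 5.95274
γ₂ = 5.95274 − 3 ≈ 2.9527

2.9527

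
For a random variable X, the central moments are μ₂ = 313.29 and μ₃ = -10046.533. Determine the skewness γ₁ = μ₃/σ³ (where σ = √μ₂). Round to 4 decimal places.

σ = √μ₂ = √313.29 = 17.70000
σ³ = μ₂^(3/2) = 5545.23300
γ₁ = μ₃/σ³ = -10046.533 / 5545.23300 ≈ -1.8117

-1.8117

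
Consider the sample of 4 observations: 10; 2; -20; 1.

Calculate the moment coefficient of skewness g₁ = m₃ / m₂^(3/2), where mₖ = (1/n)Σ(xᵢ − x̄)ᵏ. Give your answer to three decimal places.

-0.801

x̄ = (10 + 2 - 20 + 1) / 4 = -1.7500
deviations (xᵢ − x̄): 11.7500, 3.7500, -18.2500, 2.7500
Σ(xᵢ − x̄)² = 492.7500 ⇒ m₂ = 492.7500/4 = 123.18750
Σ(xᵢ − x̄)³ = -4382.6250 ⇒ m₃ = -4382.6250/4 = -1095.65625
m₂^(3/2) = 123.18750^(1.5) = 1367.25639
g₁ = m₃ / m₂^(3/2) = -1095.65625 / 1367.25639 ≈ -0.801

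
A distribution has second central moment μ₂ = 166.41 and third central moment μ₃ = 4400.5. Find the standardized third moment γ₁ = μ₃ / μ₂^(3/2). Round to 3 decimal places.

2.050

σ = √μ₂ = √166.41 = 12.90000
σ³ = μ₂^(3/2) = 2146.68900
γ₁ = μ₃/σ³ = 4400.5 / 2146.68900 ≈ 2.050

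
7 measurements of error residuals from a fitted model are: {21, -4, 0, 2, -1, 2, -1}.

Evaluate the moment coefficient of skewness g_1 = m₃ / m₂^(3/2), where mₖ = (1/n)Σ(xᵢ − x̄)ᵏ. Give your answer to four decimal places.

x̄ = (21 - 4 + 0 + 2 - 1 + 2 - 1) / 7 = 2.7143
deviations (xᵢ − x̄): 18.2857, -6.7143, -2.7143, -0.7143, -3.7143, -0.7143, -3.7143
Σ(xᵢ − x̄)² = 415.4286 ⇒ m₂ = 415.4286/7 = 59.34694
Σ(xᵢ − x̄)³ = 5688.2449 ⇒ m₃ = 5688.2449/7 = 812.60641
m₂^(3/2) = 59.34694^(1.5) = 457.19080
g_1 = m₃ / m₂^(3/2) = 812.60641 / 457.19080 ≈ 1.7774

1.7774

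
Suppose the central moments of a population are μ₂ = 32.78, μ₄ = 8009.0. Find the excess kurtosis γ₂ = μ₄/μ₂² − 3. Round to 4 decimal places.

μ₂² = 32.78² = 1074.52840
μ₄/μ₂² = 8009.0 / 1074.52840 = 7.45350
γ₂ = 7.45350 − 3 ≈ 4.4535

4.4535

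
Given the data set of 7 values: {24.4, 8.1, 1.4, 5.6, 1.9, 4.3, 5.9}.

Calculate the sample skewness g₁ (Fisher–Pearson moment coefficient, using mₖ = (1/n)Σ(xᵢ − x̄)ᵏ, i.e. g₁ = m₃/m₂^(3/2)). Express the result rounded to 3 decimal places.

1.676

x̄ = (24.4 + 8.1 + 1.4 + 5.6 + 1.9 + 4.3 + 5.9) / 7 = 7.3714
deviations (xᵢ − x̄): 17.0286, 0.7286, -5.9714, -1.7714, -5.4714, -3.0714, -1.4714
Σ(xᵢ − x̄)² = 370.8343 ⇒ m₂ = 370.8343/7 = 52.97633
Σ(xᵢ − x̄)³ = 4523.7560 ⇒ m₃ = 4523.7560/7 = 646.25085
m₂^(3/2) = 52.97633^(1.5) = 385.58733
g₁ = m₃ / m₂^(3/2) = 646.25085 / 385.58733 ≈ 1.676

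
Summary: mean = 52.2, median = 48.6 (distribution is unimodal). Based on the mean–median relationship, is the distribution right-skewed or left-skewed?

right-skewed

mean − median = 52.2 − 48.6 = 3.6
mean > median ⇒ the longer tail is on the right ⇒ right-skewed (positively skewed).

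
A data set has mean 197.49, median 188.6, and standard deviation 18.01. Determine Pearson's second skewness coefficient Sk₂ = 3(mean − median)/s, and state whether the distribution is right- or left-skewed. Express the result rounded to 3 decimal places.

Sk₂ = 3(197.49 − 188.6) / 18.01 = 3 × 8.8900 / 18.01
    = 26.6700 / 18.01 ≈ 1.481
Sk₂ > 0 ⇒ mean > median ⇒ right-skewed (positive skew).

1.481, right-skewed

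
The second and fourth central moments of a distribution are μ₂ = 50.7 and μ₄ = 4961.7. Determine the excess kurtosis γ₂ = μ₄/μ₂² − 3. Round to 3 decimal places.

-1.070

μ₂² = 50.7² = 2570.49000
μ₄/μ₂² = 4961.7 / 2570.49000 = 1.93025
γ₂ = 1.93025 − 3 ≈ -1.070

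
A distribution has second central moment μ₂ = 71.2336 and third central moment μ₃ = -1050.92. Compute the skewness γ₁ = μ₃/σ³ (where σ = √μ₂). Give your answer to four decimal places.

-1.7480

σ = √μ₂ = √71.2336 = 8.44000
σ³ = μ₂^(3/2) = 601.21158
γ₁ = μ₃/σ³ = -1050.92 / 601.21158 ≈ -1.7480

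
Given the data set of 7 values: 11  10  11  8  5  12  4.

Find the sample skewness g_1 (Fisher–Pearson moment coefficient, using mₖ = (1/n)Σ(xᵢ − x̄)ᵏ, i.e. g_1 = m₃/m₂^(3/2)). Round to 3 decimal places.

-0.548

x̄ = (11 + 10 + 11 + 8 + 5 + 12 + 4) / 7 = 8.7143
deviations (xᵢ − x̄): 2.2857, 1.2857, 2.2857, -0.7143, -3.7143, 3.2857, -4.7143
Σ(xᵢ − x̄)² = 59.4286 ⇒ m₂ = 59.4286/7 = 8.48980
Σ(xᵢ − x̄)³ = -94.8980 ⇒ m₃ = -94.8980/7 = -13.55685
m₂^(3/2) = 8.48980^(1.5) = 24.73693
g_1 = m₃ / m₂^(3/2) = -13.55685 / 24.73693 ≈ -0.548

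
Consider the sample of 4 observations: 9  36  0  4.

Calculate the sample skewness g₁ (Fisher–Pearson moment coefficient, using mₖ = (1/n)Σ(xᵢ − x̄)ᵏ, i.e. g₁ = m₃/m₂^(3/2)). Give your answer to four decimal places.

x̄ = (9 + 36 + 0 + 4) / 4 = 12.2500
deviations (xᵢ − x̄): -3.2500, 23.7500, -12.2500, -8.2500
Σ(xᵢ − x̄)² = 792.7500 ⇒ m₂ = 792.7500/4 = 198.18750
Σ(xᵢ − x̄)³ = 10962.3750 ⇒ m₃ = 10962.3750/4 = 2740.59375
m₂^(3/2) = 198.18750^(1.5) = 2790.06544
g₁ = m₃ / m₂^(3/2) = 2740.59375 / 2790.06544 ≈ 0.9823

0.9823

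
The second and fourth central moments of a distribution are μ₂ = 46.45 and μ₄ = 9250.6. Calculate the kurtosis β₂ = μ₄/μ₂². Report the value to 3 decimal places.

μ₂² = 46.45² = 2157.60250
μ₄/μ₂² = 9250.6 / 2157.60250 = 4.28744
β₂ ≈ 4.287

4.287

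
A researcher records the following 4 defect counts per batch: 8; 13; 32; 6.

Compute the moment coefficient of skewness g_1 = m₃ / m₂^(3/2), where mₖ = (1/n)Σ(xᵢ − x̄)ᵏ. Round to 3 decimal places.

0.955

x̄ = (8 + 13 + 32 + 6) / 4 = 14.7500
deviations (xᵢ − x̄): -6.7500, -1.7500, 17.2500, -8.7500
Σ(xᵢ − x̄)² = 422.7500 ⇒ m₂ = 422.7500/4 = 105.68750
Σ(xᵢ − x̄)³ = 4150.1250 ⇒ m₃ = 4150.1250/4 = 1037.53125
m₂^(3/2) = 105.68750^(1.5) = 1086.51428
g_1 = m₃ / m₂^(3/2) = 1037.53125 / 1086.51428 ≈ 0.955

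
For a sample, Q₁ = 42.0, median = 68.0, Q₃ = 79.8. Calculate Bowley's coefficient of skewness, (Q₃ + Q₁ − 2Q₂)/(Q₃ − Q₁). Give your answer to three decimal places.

-0.376

numerator: Q₃ + Q₁ − 2Q₂ = 79.8 + 42.0 − 2×68.0 = -14.2000
denominator: Q₃ − Q₁ = 79.8 − 42.0 = 37.8000
Bowley skewness = -14.2000 / 37.8000 ≈ -0.376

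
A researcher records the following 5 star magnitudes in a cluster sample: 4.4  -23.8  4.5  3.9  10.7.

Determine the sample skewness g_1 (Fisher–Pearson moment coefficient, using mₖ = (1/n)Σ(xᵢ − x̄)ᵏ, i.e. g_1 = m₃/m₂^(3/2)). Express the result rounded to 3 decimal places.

x̄ = (4.4 - 23.8 + 4.5 + 3.9 + 10.7) / 5 = -0.0600
deviations (xᵢ − x̄): 4.4600, -23.7400, 4.5600, 3.9600, 10.7600
Σ(xᵢ − x̄)² = 735.7320 ⇒ m₂ = 735.7320/5 = 147.14640
Σ(xᵢ − x̄)³ = -11888.1682 ⇒ m₃ = -11888.1682/5 = -2377.63363
m₂^(3/2) = 147.14640^(1.5) = 1784.94345
g_1 = m₃ / m₂^(3/2) = -2377.63363 / 1784.94345 ≈ -1.332

-1.332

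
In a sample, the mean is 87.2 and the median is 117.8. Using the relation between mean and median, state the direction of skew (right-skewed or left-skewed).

mean − median = 87.2 − 117.8 = -30.6
mean < median ⇒ the longer tail is on the left ⇒ left-skewed (negatively skewed).

left-skewed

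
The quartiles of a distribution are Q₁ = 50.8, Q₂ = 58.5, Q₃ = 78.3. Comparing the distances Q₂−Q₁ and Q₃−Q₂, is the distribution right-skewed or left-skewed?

right-skewed

Q₂ − Q₁ = 7.7;  Q₃ − Q₂ = 19.8
Q₃ − Q₂ > Q₂ − Q₁ ⇒ the upper half is more spread out ⇒ right-skewed.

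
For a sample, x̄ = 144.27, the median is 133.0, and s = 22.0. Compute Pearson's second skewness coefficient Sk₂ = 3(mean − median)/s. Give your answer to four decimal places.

Sk₂ = 3(144.27 − 133.0) / 22.0 = 3 × 11.2700 / 22.0
    = 33.8100 / 22.0 ≈ 1.5368

1.5368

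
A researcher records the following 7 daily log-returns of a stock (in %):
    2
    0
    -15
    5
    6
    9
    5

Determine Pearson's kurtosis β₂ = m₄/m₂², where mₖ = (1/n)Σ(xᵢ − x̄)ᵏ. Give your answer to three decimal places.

4.045

x̄ = 1.7143
Σ(xᵢ − x̄)² = 375.4286 ⇒ m₂ = 53.63265
Σ(xᵢ − x̄)⁴ = 81442.8805 ⇒ m₄ = 11634.69721
m₂² = 2876.46147
β₂ = m₄/m₂² = 11634.69721 / 2876.46147 ≈ 4.045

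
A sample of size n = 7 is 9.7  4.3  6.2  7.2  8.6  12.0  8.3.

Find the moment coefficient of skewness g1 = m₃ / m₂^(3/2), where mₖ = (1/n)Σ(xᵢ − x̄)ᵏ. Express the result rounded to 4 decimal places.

x̄ = (9.7 + 4.3 + 6.2 + 7.2 + 8.6 + 12.0 + 8.3) / 7 = 8.0429
deviations (xᵢ − x̄): 1.6571, -3.7429, -1.8429, -0.8429, 0.5571, 3.9571, 0.2571
Σ(xᵢ − x̄)² = 36.8971 ⇒ m₂ = 36.8971/7 = 5.27102
Σ(xᵢ − x̄)³ = 7.4145 ⇒ m₃ = 7.4145/7 = 1.05922
m₂^(3/2) = 5.27102^(1.5) = 12.10158
g1 = m₃ / m₂^(3/2) = 1.05922 / 12.10158 ≈ 0.0875

0.0875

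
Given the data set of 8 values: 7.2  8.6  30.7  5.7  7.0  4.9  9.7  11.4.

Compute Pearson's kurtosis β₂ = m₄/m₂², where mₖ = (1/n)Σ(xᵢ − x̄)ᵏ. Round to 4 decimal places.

x̄ = 10.6500
Σ(xᵢ − x̄)² = 490.4600 ⇒ m₂ = 61.30750
Σ(xᵢ − x̄)⁴ = 163637.4618 ⇒ m₄ = 20454.68273
m₂² = 3758.60956
β₂ = m₄/m₂² = 20454.68273 / 3758.60956 ≈ 5.4421

5.4421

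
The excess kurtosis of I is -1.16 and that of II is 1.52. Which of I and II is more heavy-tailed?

II

Higher excess kurtosis ⇒ heavier tails relative to the normal distribution.
-1.16 vs 1.52: the larger is 1.52, so II has heavier tails. (II is leptokurtic — heavier-than-normal tails; the other is platykurtic.)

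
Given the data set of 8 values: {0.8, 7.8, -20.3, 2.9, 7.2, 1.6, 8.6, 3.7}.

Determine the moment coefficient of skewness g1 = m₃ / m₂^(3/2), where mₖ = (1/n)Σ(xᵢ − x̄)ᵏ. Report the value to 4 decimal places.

-1.8283

x̄ = (0.8 + 7.8 - 20.3 + 2.9 + 7.2 + 1.6 + 8.6 + 3.7) / 8 = 1.5375
deviations (xᵢ − x̄): -0.7375, 6.2625, -21.8375, 1.3625, 5.6625, 0.0625, 7.0625, 2.1625
Σ(xᵢ − x̄)² = 605.1188 ⇒ m₂ = 605.1188/8 = 75.63984
Σ(xᵢ − x̄)³ = -9622.1073 ⇒ m₃ = -9622.1073/8 = -1202.76341
m₂^(3/2) = 75.63984^(1.5) = 657.84857
g1 = m₃ / m₂^(3/2) = -1202.76341 / 657.84857 ≈ -1.8283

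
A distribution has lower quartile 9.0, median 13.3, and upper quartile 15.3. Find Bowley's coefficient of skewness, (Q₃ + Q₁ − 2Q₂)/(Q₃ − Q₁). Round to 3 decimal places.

-0.365

numerator: Q₃ + Q₁ − 2Q₂ = 15.3 + 9.0 − 2×13.3 = -2.3000
denominator: Q₃ − Q₁ = 15.3 − 9.0 = 6.3000
Bowley skewness = -2.3000 / 6.3000 ≈ -0.365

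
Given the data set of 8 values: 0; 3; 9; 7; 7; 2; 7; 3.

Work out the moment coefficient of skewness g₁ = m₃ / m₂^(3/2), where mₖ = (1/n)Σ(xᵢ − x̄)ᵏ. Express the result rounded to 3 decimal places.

x̄ = (0 + 3 + 9 + 7 + 7 + 2 + 7 + 3) / 8 = 4.7500
deviations (xᵢ − x̄): -4.7500, -1.7500, 4.2500, 2.2500, 2.2500, -2.7500, 2.2500, -1.7500
Σ(xᵢ − x̄)² = 69.5000 ⇒ m₂ = 69.5000/8 = 8.68750
Σ(xᵢ − x̄)³ = -27.7500 ⇒ m₃ = -27.7500/8 = -3.46875
m₂^(3/2) = 8.68750^(1.5) = 25.60603
g₁ = m₃ / m₂^(3/2) = -3.46875 / 25.60603 ≈ -0.135

-0.135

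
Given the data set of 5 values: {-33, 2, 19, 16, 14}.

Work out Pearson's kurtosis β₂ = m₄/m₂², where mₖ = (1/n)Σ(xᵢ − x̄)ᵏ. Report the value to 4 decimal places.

2.7817

x̄ = 3.6000
Σ(xᵢ − x̄)² = 1841.2000 ⇒ m₂ = 368.24000
Σ(xᵢ − x̄)⁴ = 1886013.1360 ⇒ m₄ = 377202.62720
m₂² = 135600.69760
β₂ = m₄/m₂² = 377202.62720 / 135600.69760 ≈ 2.7817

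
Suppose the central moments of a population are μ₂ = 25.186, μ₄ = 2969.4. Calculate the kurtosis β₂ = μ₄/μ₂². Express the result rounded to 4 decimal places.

μ₂² = 25.186² = 634.33460
μ₄/μ₂² = 2969.4 / 634.33460 = 4.68113
β₂ ≈ 4.6811

4.6811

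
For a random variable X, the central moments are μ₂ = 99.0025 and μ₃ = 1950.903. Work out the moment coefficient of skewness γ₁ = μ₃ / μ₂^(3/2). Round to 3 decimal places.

1.980

σ = √μ₂ = √99.0025 = 9.95000
σ³ = μ₂^(3/2) = 985.07488
γ₁ = μ₃/σ³ = 1950.903 / 985.07488 ≈ 1.980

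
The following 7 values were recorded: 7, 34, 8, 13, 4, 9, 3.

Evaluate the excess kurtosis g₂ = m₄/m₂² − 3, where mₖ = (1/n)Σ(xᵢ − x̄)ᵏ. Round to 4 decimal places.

1.3094

x̄ = 11.1429
Σ(xᵢ − x̄)² = 674.8571 ⇒ m₂ = 96.40816
Σ(xᵢ − x̄)⁴ = 280377.6443 ⇒ m₄ = 40053.94919
m₂² = 9294.53394
g₂ = m₄/m₂² − 3 = 4.30941 − 3 ≈ 1.3094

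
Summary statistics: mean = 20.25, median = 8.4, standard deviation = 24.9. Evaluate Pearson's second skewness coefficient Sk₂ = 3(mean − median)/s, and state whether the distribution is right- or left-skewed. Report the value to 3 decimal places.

Sk₂ = 3(20.25 − 8.4) / 24.9 = 3 × 11.8500 / 24.9
    = 35.5500 / 24.9 ≈ 1.428
Sk₂ > 0 ⇒ mean > median ⇒ right-skewed (positive skew).

1.428, right-skewed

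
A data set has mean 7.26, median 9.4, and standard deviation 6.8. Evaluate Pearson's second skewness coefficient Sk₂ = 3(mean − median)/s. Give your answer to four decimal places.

-0.9441

Sk₂ = 3(7.26 − 9.4) / 6.8 = 3 × -2.1400 / 6.8
    = -6.4200 / 6.8 ≈ -0.9441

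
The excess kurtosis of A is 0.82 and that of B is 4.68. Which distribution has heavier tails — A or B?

B

Higher excess kurtosis ⇒ heavier tails relative to the normal distribution.
0.82 vs 4.68: the larger is 4.68, so B has heavier tails.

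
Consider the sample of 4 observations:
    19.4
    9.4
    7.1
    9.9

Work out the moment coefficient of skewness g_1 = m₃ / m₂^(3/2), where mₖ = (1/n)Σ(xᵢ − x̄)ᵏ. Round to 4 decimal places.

x̄ = (19.4 + 9.4 + 7.1 + 9.9) / 4 = 11.4500
deviations (xᵢ − x̄): 7.9500, -2.0500, -4.3500, -1.5500
Σ(xᵢ − x̄)² = 88.7300 ⇒ m₂ = 88.7300/4 = 22.18250
Σ(xᵢ − x̄)³ = 407.8080 ⇒ m₃ = 407.8080/4 = 101.95200
m₂^(3/2) = 22.18250^(1.5) = 104.47581
g_1 = m₃ / m₂^(3/2) = 101.95200 / 104.47581 ≈ 0.9758

0.9758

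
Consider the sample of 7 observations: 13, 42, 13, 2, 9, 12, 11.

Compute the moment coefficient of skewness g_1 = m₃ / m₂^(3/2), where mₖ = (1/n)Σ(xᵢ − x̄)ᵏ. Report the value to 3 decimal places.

x̄ = (13 + 42 + 13 + 2 + 9 + 12 + 11) / 7 = 14.5714
deviations (xᵢ − x̄): -1.5714, 27.4286, -1.5714, -12.5714, -5.5714, -2.5714, -3.5714
Σ(xᵢ − x̄)² = 965.7143 ⇒ m₂ = 965.7143/7 = 137.95918
Σ(xᵢ − x̄)³ = 18405.1837 ⇒ m₃ = 18405.1837/7 = 2629.31195
m₂^(3/2) = 137.95918^(1.5) = 1620.41377
g_1 = m₃ / m₂^(3/2) = 2629.31195 / 1620.41377 ≈ 1.623

1.623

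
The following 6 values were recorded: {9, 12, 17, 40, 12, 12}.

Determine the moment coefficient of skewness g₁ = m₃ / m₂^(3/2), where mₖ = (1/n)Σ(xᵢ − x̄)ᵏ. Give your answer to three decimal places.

1.600

x̄ = (9 + 12 + 17 + 40 + 12 + 12) / 6 = 17.0000
deviations (xᵢ − x̄): -8.0000, -5.0000, 0.0000, 23.0000, -5.0000, -5.0000
Σ(xᵢ − x̄)² = 668.0000 ⇒ m₂ = 668.0000/6 = 111.33333
Σ(xᵢ − x̄)³ = 11280.0000 ⇒ m₃ = 11280.0000/6 = 1880.00000
m₂^(3/2) = 111.33333^(1.5) = 1174.72935
g₁ = m₃ / m₂^(3/2) = 1880.00000 / 1174.72935 ≈ 1.600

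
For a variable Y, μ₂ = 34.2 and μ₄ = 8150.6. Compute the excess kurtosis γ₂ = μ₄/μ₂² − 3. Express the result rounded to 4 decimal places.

3.9685

μ₂² = 34.2² = 1169.64000
μ₄/μ₂² = 8150.6 / 1169.64000 = 6.96847
γ₂ = 6.96847 − 3 ≈ 3.9685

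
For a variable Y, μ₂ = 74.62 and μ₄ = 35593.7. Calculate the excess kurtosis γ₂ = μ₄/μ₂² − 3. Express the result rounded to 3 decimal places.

μ₂² = 74.62² = 5568.14440
μ₄/μ₂² = 35593.7 / 5568.14440 = 6.39238
γ₂ = 6.39238 − 3 ≈ 3.392

3.392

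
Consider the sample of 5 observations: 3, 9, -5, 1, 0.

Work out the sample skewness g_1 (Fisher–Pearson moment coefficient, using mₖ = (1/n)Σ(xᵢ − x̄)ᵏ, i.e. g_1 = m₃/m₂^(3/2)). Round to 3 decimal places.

0.248

x̄ = (3 + 9 - 5 + 1 + 0) / 5 = 1.6000
deviations (xᵢ − x̄): 1.4000, 7.4000, -6.6000, -0.6000, -1.6000
Σ(xᵢ − x̄)² = 103.2000 ⇒ m₂ = 103.2000/5 = 20.64000
Σ(xᵢ − x̄)³ = 116.1600 ⇒ m₃ = 116.1600/5 = 23.23200
m₂^(3/2) = 20.64000^(1.5) = 93.77013
g_1 = m₃ / m₂^(3/2) = 23.23200 / 93.77013 ≈ 0.248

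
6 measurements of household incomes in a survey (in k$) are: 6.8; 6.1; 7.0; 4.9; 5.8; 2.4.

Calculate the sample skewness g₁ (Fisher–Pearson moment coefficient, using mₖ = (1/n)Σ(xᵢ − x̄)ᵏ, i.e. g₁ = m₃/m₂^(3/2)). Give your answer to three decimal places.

-1.089

x̄ = (6.8 + 6.1 + 7.0 + 4.9 + 5.8 + 2.4) / 6 = 5.5000
deviations (xᵢ − x̄): 1.3000, 0.6000, 1.5000, -0.6000, 0.3000, -3.1000
Σ(xᵢ − x̄)² = 14.3600 ⇒ m₂ = 14.3600/6 = 2.39333
Σ(xᵢ − x̄)³ = -24.1920 ⇒ m₃ = -24.1920/6 = -4.03200
m₂^(3/2) = 2.39333^(1.5) = 3.70258
g₁ = m₃ / m₂^(3/2) = -4.03200 / 3.70258 ≈ -1.089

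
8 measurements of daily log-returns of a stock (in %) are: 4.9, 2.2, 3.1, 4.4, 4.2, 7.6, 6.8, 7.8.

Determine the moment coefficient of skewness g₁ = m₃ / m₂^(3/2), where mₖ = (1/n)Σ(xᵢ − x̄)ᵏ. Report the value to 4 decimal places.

0.0766

x̄ = (4.9 + 2.2 + 3.1 + 4.4 + 4.2 + 7.6 + 6.8 + 7.8) / 8 = 5.1250
deviations (xᵢ − x̄): -0.2250, -2.9250, -2.0250, -0.7250, -0.9250, 2.4750, 1.6750, 2.6750
Σ(xᵢ − x̄)² = 30.1750 ⇒ m₂ = 30.1750/8 = 3.77187
Σ(xᵢ − x̄)³ = 4.4887 ⇒ m₃ = 4.4887/8 = 0.56109
m₂^(3/2) = 3.77187^(1.5) = 7.32548
g₁ = m₃ / m₂^(3/2) = 0.56109 / 7.32548 ≈ 0.0766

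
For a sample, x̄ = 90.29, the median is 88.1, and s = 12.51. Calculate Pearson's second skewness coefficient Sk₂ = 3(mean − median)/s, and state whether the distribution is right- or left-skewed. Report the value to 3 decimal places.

0.525, right-skewed

Sk₂ = 3(90.29 − 88.1) / 12.51 = 3 × 2.1900 / 12.51
    = 6.5700 / 12.51 ≈ 0.525
Sk₂ > 0 ⇒ mean > median ⇒ right-skewed (positive skew).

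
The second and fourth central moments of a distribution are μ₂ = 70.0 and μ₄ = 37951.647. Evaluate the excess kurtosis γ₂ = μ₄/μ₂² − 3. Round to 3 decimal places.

μ₂² = 70.0² = 4900.00000
μ₄/μ₂² = 37951.647 / 4900.00000 = 7.74523
γ₂ = 7.74523 − 3 ≈ 4.745

4.745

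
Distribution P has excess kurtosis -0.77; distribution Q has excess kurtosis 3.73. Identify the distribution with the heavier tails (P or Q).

Q

Higher excess kurtosis ⇒ heavier tails relative to the normal distribution.
-0.77 vs 3.73: the larger is 3.73, so Q has heavier tails. (Q is leptokurtic — heavier-than-normal tails; the other is platykurtic.)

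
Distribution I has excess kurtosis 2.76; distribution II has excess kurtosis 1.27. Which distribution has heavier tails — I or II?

I

Higher excess kurtosis ⇒ heavier tails relative to the normal distribution.
2.76 vs 1.27: the larger is 2.76, so I has heavier tails.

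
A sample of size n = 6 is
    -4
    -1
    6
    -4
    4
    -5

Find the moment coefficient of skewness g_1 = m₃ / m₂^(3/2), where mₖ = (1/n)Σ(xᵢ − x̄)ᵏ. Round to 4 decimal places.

x̄ = (-4 - 1 + 6 - 4 + 4 - 5) / 6 = -0.6667
deviations (xᵢ − x̄): -3.3333, -0.3333, 6.6667, -3.3333, 4.6667, -4.3333
Σ(xᵢ − x̄)² = 107.3333 ⇒ m₂ = 107.3333/6 = 17.88889
Σ(xᵢ − x̄)³ = 242.4444 ⇒ m₃ = 242.4444/6 = 40.40741
m₂^(3/2) = 17.88889^(1.5) = 75.66152
g_1 = m₃ / m₂^(3/2) = 40.40741 / 75.66152 ≈ 0.5341

0.5341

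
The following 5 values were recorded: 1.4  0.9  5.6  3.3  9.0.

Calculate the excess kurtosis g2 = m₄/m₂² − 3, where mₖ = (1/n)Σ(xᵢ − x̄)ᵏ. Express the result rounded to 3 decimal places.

x̄ = 4.0400
Σ(xᵢ − x̄)² = 44.4120 ⇒ m₂ = 8.88240
Σ(xᵢ − x̄)⁴ = 757.2480 ⇒ m₄ = 151.44961
m₂² = 78.89703
g2 = m₄/m₂² − 3 = 1.91959 − 3 ≈ -1.080

-1.080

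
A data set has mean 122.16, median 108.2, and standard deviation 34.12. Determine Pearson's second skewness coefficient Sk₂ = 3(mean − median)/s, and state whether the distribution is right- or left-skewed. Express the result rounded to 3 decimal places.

Sk₂ = 3(122.16 − 108.2) / 34.12 = 3 × 13.9600 / 34.12
    = 41.8800 / 34.12 ≈ 1.227
Sk₂ > 0 ⇒ mean > median ⇒ right-skewed (positive skew).

1.227, right-skewed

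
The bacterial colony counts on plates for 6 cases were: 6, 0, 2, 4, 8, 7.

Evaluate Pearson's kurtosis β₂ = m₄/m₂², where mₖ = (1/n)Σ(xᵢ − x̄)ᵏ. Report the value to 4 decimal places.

x̄ = 4.5000
Σ(xᵢ − x̄)² = 47.5000 ⇒ m₂ = 7.91667
Σ(xᵢ − x̄)⁴ = 643.3750 ⇒ m₄ = 107.22917
m₂² = 62.67361
β₂ = m₄/m₂² = 107.22917 / 62.67361 ≈ 1.7109

1.7109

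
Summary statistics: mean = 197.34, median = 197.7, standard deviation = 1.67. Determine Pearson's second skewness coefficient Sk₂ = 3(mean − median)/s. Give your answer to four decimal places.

-0.6467

Sk₂ = 3(197.34 − 197.7) / 1.67 = 3 × -0.3600 / 1.67
    = -1.0800 / 1.67 ≈ -0.6467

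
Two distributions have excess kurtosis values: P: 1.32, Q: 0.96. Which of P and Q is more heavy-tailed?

P

Higher excess kurtosis ⇒ heavier tails relative to the normal distribution.
1.32 vs 0.96: the larger is 1.32, so P has heavier tails.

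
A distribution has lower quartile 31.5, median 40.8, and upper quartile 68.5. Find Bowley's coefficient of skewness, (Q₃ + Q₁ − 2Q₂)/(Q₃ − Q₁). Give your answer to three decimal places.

0.497

numerator: Q₃ + Q₁ − 2Q₂ = 68.5 + 31.5 − 2×40.8 = 18.4000
denominator: Q₃ − Q₁ = 68.5 − 31.5 = 37.0000
Bowley skewness = 18.4000 / 37.0000 ≈ 0.497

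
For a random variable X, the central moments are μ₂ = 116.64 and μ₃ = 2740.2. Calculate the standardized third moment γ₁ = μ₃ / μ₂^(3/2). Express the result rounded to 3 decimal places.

σ = √μ₂ = √116.64 = 10.80000
σ³ = μ₂^(3/2) = 1259.71200
γ₁ = μ₃/σ³ = 2740.2 / 1259.71200 ≈ 2.175

2.175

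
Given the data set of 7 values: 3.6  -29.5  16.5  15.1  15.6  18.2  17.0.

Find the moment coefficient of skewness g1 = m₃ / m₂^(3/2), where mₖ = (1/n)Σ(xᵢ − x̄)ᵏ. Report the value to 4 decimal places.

-1.7453

x̄ = (3.6 - 29.5 + 16.5 + 15.1 + 15.6 + 18.2 + 17.0) / 7 = 8.0714
deviations (xᵢ − x̄): -4.4714, -37.5714, 8.4286, 7.0286, 7.5286, 10.1286, 8.9286
Σ(xᵢ − x̄)² = 1791.0343 ⇒ m₂ = 1791.0343/7 = 255.86204
Σ(xᵢ − x̄)³ = -50002.1346 ⇒ m₃ = -50002.1346/7 = -7143.16209
m₂^(3/2) = 255.86204^(1.5) = 4092.68943
g1 = m₃ / m₂^(3/2) = -7143.16209 / 4092.68943 ≈ -1.7453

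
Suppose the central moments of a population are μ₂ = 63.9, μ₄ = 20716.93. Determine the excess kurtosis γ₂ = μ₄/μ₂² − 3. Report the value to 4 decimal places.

μ₂² = 63.9² = 4083.21000
μ₄/μ₂² = 20716.93 / 4083.21000 = 5.07369
γ₂ = 5.07369 − 3 ≈ 2.0737

2.0737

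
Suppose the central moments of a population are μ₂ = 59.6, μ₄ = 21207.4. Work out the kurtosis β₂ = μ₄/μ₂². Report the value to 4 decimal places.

μ₂² = 59.6² = 3552.16000
μ₄/μ₂² = 21207.4 / 3552.16000 = 5.97028
β₂ ≈ 5.9703

5.9703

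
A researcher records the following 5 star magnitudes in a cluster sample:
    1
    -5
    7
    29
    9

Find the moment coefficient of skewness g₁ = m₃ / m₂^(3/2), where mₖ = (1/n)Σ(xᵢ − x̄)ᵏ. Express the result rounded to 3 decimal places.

0.833

x̄ = (1 - 5 + 7 + 29 + 9) / 5 = 8.2000
deviations (xᵢ − x̄): -7.2000, -13.2000, -1.2000, 20.8000, 0.8000
Σ(xᵢ − x̄)² = 660.8000 ⇒ m₂ = 660.8000/5 = 132.16000
Σ(xᵢ − x̄)³ = 6324.4800 ⇒ m₃ = 6324.4800/5 = 1264.89600
m₂^(3/2) = 132.16000^(1.5) = 1519.32276
g₁ = m₃ / m₂^(3/2) = 1264.89600 / 1519.32276 ≈ 0.833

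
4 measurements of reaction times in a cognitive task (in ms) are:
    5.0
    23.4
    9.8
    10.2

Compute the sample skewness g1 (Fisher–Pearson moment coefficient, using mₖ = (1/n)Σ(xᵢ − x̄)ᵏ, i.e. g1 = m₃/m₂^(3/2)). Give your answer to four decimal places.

x̄ = (5.0 + 23.4 + 9.8 + 10.2) / 4 = 12.1000
deviations (xᵢ − x̄): -7.1000, 11.3000, -2.3000, -1.9000
Σ(xᵢ − x̄)² = 187.0000 ⇒ m₂ = 187.0000/4 = 46.75000
Σ(xᵢ − x̄)³ = 1065.9600 ⇒ m₃ = 1065.9600/4 = 266.49000
m₂^(3/2) = 46.75000^(1.5) = 319.64832
g1 = m₃ / m₂^(3/2) = 266.49000 / 319.64832 ≈ 0.8337

0.8337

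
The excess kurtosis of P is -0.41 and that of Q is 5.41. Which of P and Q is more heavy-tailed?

Higher excess kurtosis ⇒ heavier tails relative to the normal distribution.
-0.41 vs 5.41: the larger is 5.41, so Q has heavier tails. (Q is leptokurtic — heavier-than-normal tails; the other is platykurtic.)

Q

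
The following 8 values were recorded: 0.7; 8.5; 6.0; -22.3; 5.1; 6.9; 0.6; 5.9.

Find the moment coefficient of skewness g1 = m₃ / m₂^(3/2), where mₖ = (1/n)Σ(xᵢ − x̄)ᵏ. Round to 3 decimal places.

-1.930

x̄ = (0.7 + 8.5 + 6.0 - 22.3 + 5.1 + 6.9 + 0.6 + 5.9) / 8 = 1.4250
deviations (xᵢ − x̄): -0.7250, 7.0750, 4.5750, -23.7250, 3.6750, 5.4750, -0.8250, 4.4750
Σ(xᵢ − x̄)² = 698.5750 ⇒ m₂ = 698.5750/8 = 87.32188
Σ(xᵢ − x̄)³ = -12601.9013 ⇒ m₃ = -12601.9013/8 = -1575.23766
m₂^(3/2) = 87.32188^(1.5) = 815.98952
g1 = m₃ / m₂^(3/2) = -1575.23766 / 815.98952 ≈ -1.930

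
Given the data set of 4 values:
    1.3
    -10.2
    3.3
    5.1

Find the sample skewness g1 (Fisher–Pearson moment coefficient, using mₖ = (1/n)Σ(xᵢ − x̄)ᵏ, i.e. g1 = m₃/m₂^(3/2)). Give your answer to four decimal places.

-0.9833

x̄ = (1.3 - 10.2 + 3.3 + 5.1) / 4 = -0.1250
deviations (xᵢ − x̄): 1.4250, -10.0750, 3.4250, 5.2250
Σ(xᵢ − x̄)² = 142.5675 ⇒ m₂ = 142.5675/4 = 35.64187
Σ(xᵢ − x̄)³ = -836.9524 ⇒ m₃ = -836.9524/4 = -209.23809
m₂^(3/2) = 35.64187^(1.5) = 212.78490
g1 = m₃ / m₂^(3/2) = -209.23809 / 212.78490 ≈ -0.9833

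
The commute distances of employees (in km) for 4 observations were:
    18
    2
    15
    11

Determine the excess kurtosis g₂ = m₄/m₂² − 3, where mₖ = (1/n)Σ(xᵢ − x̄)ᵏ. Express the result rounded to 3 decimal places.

-1.082

x̄ = 11.5000
Σ(xᵢ − x̄)² = 145.0000 ⇒ m₂ = 36.25000
Σ(xᵢ − x̄)⁴ = 10080.2500 ⇒ m₄ = 2520.06250
m₂² = 1314.06250
g₂ = m₄/m₂² − 3 = 1.91776 − 3 ≈ -1.082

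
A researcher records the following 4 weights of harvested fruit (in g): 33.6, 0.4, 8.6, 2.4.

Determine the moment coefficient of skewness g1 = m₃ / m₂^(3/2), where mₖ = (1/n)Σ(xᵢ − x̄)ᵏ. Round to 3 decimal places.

0.985

x̄ = (33.6 + 0.4 + 8.6 + 2.4) / 4 = 11.2500
deviations (xᵢ − x̄): 22.3500, -10.8500, -2.6500, -8.8500
Σ(xᵢ − x̄)² = 702.5900 ⇒ m₂ = 702.5900/4 = 175.64750
Σ(xᵢ − x̄)³ = 9175.2750 ⇒ m₃ = 9175.2750/4 = 2293.81875
m₂^(3/2) = 175.64750^(1.5) = 2327.89270
g1 = m₃ / m₂^(3/2) = 2293.81875 / 2327.89270 ≈ 0.985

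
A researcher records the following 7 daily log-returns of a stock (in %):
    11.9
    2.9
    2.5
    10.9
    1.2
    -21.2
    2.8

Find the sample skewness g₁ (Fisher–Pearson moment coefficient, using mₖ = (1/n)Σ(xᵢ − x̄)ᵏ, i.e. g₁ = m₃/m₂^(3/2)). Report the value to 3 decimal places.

-1.364

x̄ = (11.9 + 2.9 + 2.5 + 10.9 + 1.2 - 21.2 + 2.8) / 7 = 1.5714
deviations (xᵢ − x̄): 10.3286, 1.3286, 0.9286, 9.3286, -0.3714, -22.7714, 1.2286
Σ(xᵢ − x̄)² = 716.5143 ⇒ m₂ = 716.5143/7 = 102.35918
Σ(xᵢ − x̄)³ = -9889.2623 ⇒ m₃ = -9889.2623/7 = -1412.75176
m₂^(3/2) = 102.35918^(1.5) = 1035.59566
g₁ = m₃ / m₂^(3/2) = -1412.75176 / 1035.59566 ≈ -1.364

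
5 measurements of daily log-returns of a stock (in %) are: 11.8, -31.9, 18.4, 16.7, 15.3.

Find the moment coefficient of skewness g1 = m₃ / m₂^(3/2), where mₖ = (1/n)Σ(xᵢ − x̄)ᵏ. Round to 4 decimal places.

x̄ = (11.8 - 31.9 + 18.4 + 16.7 + 15.3) / 5 = 6.0600
deviations (xᵢ − x̄): 5.7400, -37.9600, 12.3400, 10.6400, 9.2400
Σ(xᵢ − x̄)² = 1824.7720 ⇒ m₂ = 1824.7720/5 = 364.95440
Σ(xᵢ − x̄)³ = -50637.2630 ⇒ m₃ = -50637.2630/5 = -10127.45261
m₂^(3/2) = 364.95440^(1.5) = 6972.00847
g1 = m₃ / m₂^(3/2) = -10127.45261 / 6972.00847 ≈ -1.4526

-1.4526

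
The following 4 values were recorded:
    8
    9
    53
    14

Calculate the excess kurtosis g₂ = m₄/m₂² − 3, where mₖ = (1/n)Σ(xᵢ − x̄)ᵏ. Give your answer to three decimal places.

-0.709

x̄ = 21.0000
Σ(xᵢ − x̄)² = 1386.0000 ⇒ m₂ = 346.50000
Σ(xᵢ − x̄)⁴ = 1100274.0000 ⇒ m₄ = 275068.50000
m₂² = 120062.25000
g₂ = m₄/m₂² − 3 = 2.29105 − 3 ≈ -0.709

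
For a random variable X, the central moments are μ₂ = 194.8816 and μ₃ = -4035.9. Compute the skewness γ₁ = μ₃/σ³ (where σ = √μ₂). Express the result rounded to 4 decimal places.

-1.4835

σ = √μ₂ = √194.8816 = 13.96000
σ³ = μ₂^(3/2) = 2720.54714
γ₁ = μ₃/σ³ = -4035.9 / 2720.54714 ≈ -1.4835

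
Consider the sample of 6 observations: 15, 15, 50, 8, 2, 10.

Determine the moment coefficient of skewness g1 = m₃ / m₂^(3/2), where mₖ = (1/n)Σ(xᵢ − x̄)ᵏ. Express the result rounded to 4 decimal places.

x̄ = (15 + 15 + 50 + 8 + 2 + 10) / 6 = 16.6667
deviations (xᵢ − x̄): -1.6667, -1.6667, 33.3333, -8.6667, -14.6667, -6.6667
Σ(xᵢ − x̄)² = 1451.3333 ⇒ m₂ = 1451.3333/6 = 241.88889
Σ(xᵢ − x̄)³ = 32925.5556 ⇒ m₃ = 32925.5556/6 = 5487.59259
m₂^(3/2) = 241.88889^(1.5) = 3762.04408
g1 = m₃ / m₂^(3/2) = 5487.59259 / 3762.04408 ≈ 1.4587

1.4587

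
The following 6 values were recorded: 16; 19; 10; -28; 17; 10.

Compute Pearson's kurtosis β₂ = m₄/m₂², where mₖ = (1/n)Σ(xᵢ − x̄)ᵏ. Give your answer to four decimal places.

x̄ = 7.3333
Σ(xᵢ − x̄)² = 1567.3333 ⇒ m₂ = 261.22222
Σ(xᵢ − x̄)⁴ = 1591614.4444 ⇒ m₄ = 265269.07407
m₂² = 68237.04938
β₂ = m₄/m₂² = 265269.07407 / 68237.04938 ≈ 3.8875

3.8875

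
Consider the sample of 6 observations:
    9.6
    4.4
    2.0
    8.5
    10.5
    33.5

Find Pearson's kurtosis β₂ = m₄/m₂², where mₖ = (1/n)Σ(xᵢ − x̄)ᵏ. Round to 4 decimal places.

3.6559

x̄ = 11.4167
Σ(xᵢ − x̄)² = 638.2283 ⇒ m₂ = 106.37139
Σ(xᵢ − x̄)⁴ = 248196.4747 ⇒ m₄ = 41366.07912
m₂² = 11314.87237
β₂ = m₄/m₂² = 41366.07912 / 11314.87237 ≈ 3.6559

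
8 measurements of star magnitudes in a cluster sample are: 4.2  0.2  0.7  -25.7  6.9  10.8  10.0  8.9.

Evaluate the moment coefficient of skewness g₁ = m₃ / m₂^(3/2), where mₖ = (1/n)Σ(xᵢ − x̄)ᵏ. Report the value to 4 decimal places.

-1.7804

x̄ = (4.2 + 0.2 + 0.7 - 25.7 + 6.9 + 10.8 + 10.0 + 8.9) / 8 = 2.0000
deviations (xᵢ − x̄): 2.2000, -1.8000, -1.3000, -27.7000, 4.9000, 8.8000, 8.0000, 6.9000
Σ(xᵢ − x̄)² = 990.1200 ⇒ m₂ = 990.1200/8 = 123.76500
Σ(xᵢ − x̄)³ = -19611.6840 ⇒ m₃ = -19611.6840/8 = -2451.46050
m₂^(3/2) = 123.76500^(1.5) = 1376.88215
g₁ = m₃ / m₂^(3/2) = -2451.46050 / 1376.88215 ≈ -1.7804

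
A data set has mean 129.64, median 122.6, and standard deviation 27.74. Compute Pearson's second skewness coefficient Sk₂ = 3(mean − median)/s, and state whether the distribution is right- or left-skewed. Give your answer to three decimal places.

0.761, right-skewed

Sk₂ = 3(129.64 − 122.6) / 27.74 = 3 × 7.0400 / 27.74
    = 21.1200 / 27.74 ≈ 0.761
Sk₂ > 0 ⇒ mean > median ⇒ right-skewed (positive skew).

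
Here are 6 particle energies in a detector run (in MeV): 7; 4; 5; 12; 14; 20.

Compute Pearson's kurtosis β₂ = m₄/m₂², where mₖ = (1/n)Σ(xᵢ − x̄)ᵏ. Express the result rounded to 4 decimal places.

1.9184

x̄ = 10.3333
Σ(xᵢ − x̄)² = 189.3333 ⇒ m₂ = 31.55556
Σ(xᵢ − x̄)⁴ = 11461.7778 ⇒ m₄ = 1910.29630
m₂² = 995.75309
β₂ = m₄/m₂² = 1910.29630 / 995.75309 ≈ 1.9184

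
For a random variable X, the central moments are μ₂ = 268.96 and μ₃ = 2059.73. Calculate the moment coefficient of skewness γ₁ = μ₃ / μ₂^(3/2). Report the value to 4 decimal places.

0.4670

σ = √μ₂ = √268.96 = 16.40000
σ³ = μ₂^(3/2) = 4410.94400
γ₁ = μ₃/σ³ = 2059.73 / 4410.94400 ≈ 0.4670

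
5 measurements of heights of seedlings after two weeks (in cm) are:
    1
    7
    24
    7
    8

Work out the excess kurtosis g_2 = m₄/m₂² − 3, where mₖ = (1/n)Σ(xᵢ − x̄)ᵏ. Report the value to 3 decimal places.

x̄ = 9.4000
Σ(xᵢ − x̄)² = 297.2000 ⇒ m₂ = 59.44000
Σ(xᵢ − x̄)⁴ = 50486.0960 ⇒ m₄ = 10097.21920
m₂² = 3533.11360
g_2 = m₄/m₂² − 3 = 2.85788 − 3 ≈ -0.142

-0.142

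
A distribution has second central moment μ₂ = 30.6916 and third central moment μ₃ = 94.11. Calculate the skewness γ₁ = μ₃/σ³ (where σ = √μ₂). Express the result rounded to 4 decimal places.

σ = √μ₂ = √30.6916 = 5.54000
σ³ = μ₂^(3/2) = 170.03146
γ₁ = μ₃/σ³ = 94.11 / 170.03146 ≈ 0.5535

0.5535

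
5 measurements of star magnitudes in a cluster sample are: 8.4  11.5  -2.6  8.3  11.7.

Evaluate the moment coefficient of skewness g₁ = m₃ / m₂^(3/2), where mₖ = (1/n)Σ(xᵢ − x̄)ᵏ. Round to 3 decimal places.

-1.218

x̄ = (8.4 + 11.5 - 2.6 + 8.3 + 11.7) / 5 = 7.4600
deviations (xᵢ − x̄): 0.9400, 4.0400, -10.0600, 0.8400, 4.2400
Σ(xᵢ − x̄)² = 137.0920 ⇒ m₂ = 137.0920/5 = 27.41840
Σ(xᵢ − x̄)³ = -874.5206 ⇒ m₃ = -874.5206/5 = -174.90413
m₂^(3/2) = 27.41840^(1.5) = 143.56982
g₁ = m₃ / m₂^(3/2) = -174.90413 / 143.56982 ≈ -1.218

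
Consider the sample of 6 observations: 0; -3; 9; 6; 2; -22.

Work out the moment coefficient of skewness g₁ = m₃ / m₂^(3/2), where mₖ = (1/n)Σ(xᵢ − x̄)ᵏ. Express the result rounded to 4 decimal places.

-1.2057

x̄ = (0 - 3 + 9 + 6 + 2 - 22) / 6 = -1.3333
deviations (xᵢ − x̄): 1.3333, -1.6667, 10.3333, 7.3333, 3.3333, -20.6667
Σ(xᵢ − x̄)² = 603.3333 ⇒ m₂ = 603.3333/6 = 100.55556
Σ(xᵢ − x̄)³ = -7294.4444 ⇒ m₃ = -7294.4444/6 = -1215.74074
m₂^(3/2) = 100.55556^(1.5) = 1008.34490
g₁ = m₃ / m₂^(3/2) = -1215.74074 / 1008.34490 ≈ -1.2057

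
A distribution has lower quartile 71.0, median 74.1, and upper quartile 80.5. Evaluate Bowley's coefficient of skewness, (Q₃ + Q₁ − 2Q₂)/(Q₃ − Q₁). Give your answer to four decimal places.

numerator: Q₃ + Q₁ − 2Q₂ = 80.5 + 71.0 − 2×74.1 = 3.3000
denominator: Q₃ − Q₁ = 80.5 − 71.0 = 9.5000
Bowley skewness = 3.3000 / 9.5000 ≈ 0.3474

0.3474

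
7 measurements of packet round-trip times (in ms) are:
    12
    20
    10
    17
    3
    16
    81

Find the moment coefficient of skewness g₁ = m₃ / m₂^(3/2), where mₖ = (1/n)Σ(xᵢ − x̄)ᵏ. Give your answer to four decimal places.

x̄ = (12 + 20 + 10 + 17 + 3 + 16 + 81) / 7 = 22.7143
deviations (xᵢ − x̄): -10.7143, -2.7143, -12.7143, -5.7143, -19.7143, -6.7143, 58.2857
Σ(xᵢ − x̄)² = 4147.4286 ⇒ m₂ = 4147.4286/7 = 592.48980
Σ(xᵢ − x̄)³ = 186553.1020 ⇒ m₃ = 186553.1020/7 = 26650.44315
m₂^(3/2) = 592.48980^(1.5) = 14421.86124
g₁ = m₃ / m₂^(3/2) = 26650.44315 / 14421.86124 ≈ 1.8479

1.8479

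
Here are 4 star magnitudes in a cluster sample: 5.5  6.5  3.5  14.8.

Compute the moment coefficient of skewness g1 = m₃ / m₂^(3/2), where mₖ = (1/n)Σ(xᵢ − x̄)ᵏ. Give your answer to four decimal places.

x̄ = (5.5 + 6.5 + 3.5 + 14.8) / 4 = 7.5750
deviations (xᵢ − x̄): -2.0750, -1.0750, -4.0750, 7.2250
Σ(xᵢ − x̄)² = 74.2675 ⇒ m₂ = 74.2675/4 = 18.56688
Σ(xᵢ − x̄)³ = 299.3051 ⇒ m₃ = 299.3051/4 = 74.82628
m₂^(3/2) = 18.56688^(1.5) = 80.00336
g1 = m₃ / m₂^(3/2) = 74.82628 / 80.00336 ≈ 0.9353

0.9353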